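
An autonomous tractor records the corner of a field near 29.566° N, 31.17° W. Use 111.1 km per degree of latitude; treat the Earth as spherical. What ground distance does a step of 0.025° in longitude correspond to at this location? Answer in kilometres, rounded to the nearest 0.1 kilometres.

At 29.566° a degree of longitude is 111100 × cos 29.566° ≈ 96633.4 m, so 0.025° corresponds to 2415.84 m.
That is 2415.84 m = 2.4158 km.

2.4 kilometres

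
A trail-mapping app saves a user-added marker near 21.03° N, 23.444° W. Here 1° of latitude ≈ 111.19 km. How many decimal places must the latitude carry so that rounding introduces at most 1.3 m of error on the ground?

5

One degree of latitude covers 111190 m.
With N decimal places the half-ulp bound is 0.5·10⁻ᴺ°, or 0.5·10⁻ᴺ × 111190 m on the ground.
Need 0.5 × 111190 × 10⁻ᴺ ≤ 1.3 → 10⁻ᴺ ≤ 2.338e-05, so N ≥ 4.63.
N = 4 would give 5.56 m (too coarse); N = 5 gives 0.556 m ≤ 1.3 m.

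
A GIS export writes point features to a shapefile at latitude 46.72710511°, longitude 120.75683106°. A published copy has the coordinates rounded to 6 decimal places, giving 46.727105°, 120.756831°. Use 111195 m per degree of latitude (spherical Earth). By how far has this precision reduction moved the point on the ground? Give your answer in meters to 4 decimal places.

The latitude changed by +0.00000011° and the longitude by +0.00000006°.
N–S: 0.00000011° × 111195 m/° = 0.0122314 m.
E–W at 46.7271°: 0.00000006° × 111195 × cos 46.7271° = 0.00000006 × 111195 × 0.6855 ≈ 0.00457328 m.
Hypotenuse of the two orthogonal shifts: √(0.0122314² + 0.00457328²) = 0.0130585 m.

0.0131 meters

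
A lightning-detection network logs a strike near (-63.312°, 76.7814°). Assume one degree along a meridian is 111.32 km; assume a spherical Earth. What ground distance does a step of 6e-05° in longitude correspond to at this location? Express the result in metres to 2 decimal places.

3.00 metres

One degree of longitude here spans 111320 × cos 63.312° = 111320 × 0.4491 ≈ 49997.4 m; 6e-05° of that is 2.99984 m.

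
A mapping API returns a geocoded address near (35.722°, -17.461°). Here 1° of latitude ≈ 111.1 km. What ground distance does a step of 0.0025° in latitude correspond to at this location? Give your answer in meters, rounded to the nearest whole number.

Along a meridian 0.0025° is 0.0025 × 111100 = 277.75 m.

278 meters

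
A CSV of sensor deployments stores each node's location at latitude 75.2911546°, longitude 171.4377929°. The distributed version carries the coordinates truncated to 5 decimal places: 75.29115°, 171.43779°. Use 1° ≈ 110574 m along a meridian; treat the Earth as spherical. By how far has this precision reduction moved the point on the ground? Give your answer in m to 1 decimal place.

Δlat = 75.2911546 − 75.29115 = +0.0000046°; Δlon = 171.4377929 − 171.43779 = +0.0000029°.
N–S: 0.0000046° × 110574 m/° = 0.50864 m.
E–W at 75.2912°: 0.0000029° × 110574 × cos 75.2912° = 0.0000029 × 110574 × 0.2539 ≈ 0.0814191 m.
Combined displacement = (0.50864² + 0.0814191²)^½ ≈ 0.515116 m.

0.5 m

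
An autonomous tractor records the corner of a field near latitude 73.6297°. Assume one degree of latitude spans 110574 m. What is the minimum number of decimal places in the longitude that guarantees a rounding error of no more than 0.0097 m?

At 73.6297° one degree of longitude covers 110574 × cos 73.6297° ≈ 110574 × 0.2818 ≈ 31164.6 m.
Rounding to N decimal places gives at most 0.5 × 10⁻ᴺ degrees of error, i.e. 0.5 × 10⁻ᴺ × 31164.6 m.
Need 0.5 × 31164.6 × 10⁻ᴺ ≤ 0.0097 → 10⁻ᴺ ≤ 6.225e-07, so N ≥ 6.21.
So 7 decimal places suffice (0.00156 m); 6 would allow up to 0.0156 m.

7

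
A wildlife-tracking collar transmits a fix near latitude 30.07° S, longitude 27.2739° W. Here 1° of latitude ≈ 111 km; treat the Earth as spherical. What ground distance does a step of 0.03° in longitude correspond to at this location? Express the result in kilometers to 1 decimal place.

2.9 kilometers

0.03° of longitude at 30.07° is 0.03 × 111000 × cos 30.07° ≈ 0.03 × 96060.9 = 2881.83 m.
That is 2881.83 m = 2.8818 km.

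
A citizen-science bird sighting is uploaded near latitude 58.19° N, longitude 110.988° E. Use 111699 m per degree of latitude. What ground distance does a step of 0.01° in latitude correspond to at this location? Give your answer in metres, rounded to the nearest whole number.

0.01° × 111699 m/° = 1116.99 m.

1117 metres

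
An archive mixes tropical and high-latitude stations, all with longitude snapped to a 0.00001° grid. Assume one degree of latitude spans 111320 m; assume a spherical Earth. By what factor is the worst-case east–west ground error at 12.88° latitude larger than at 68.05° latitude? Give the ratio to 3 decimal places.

With a 0.00001° grid the true value lies within half a step, ±0.00001°/2 = ±5e-06°, of the stored one.
At 12.88°: 5e-06° × 111320 × cos 12.88° = 5e-06 × 111320 × 0.9748 ≈ 0.5426 m.
At 68.05°: 5e-06° × 111320 × cos 68.05° = 5e-06 × 111320 × 0.3738 ≈ 0.20806 m.
The ratio reduces to cos 12.88° / cos 68.05° = 0.9748/0.3738 ≈ 2.6079.

2.608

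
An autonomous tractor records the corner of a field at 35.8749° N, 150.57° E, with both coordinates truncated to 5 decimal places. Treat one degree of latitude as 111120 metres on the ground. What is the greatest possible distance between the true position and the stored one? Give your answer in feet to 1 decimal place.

4.7 feet

Truncating at 5 decimal places can drop up to a full unit in the last place, so each coordinate may be off by as much as 1e-05°.
N–S: 1e-05° × 111120 m/° = 1.1112 m.
Longitude error → 1e-05 × 111120 × cos 35.8749° = 1e-05 × 111120 × 0.8103 ≈ 0.900404 m.
The two errors are perpendicular, so the maximum displacement is √(1.1112² + 0.900404²) ≈ 1.43021 m.
In feet: 1.43021 m ÷ 0.3048 ≈ 4.6923 ft.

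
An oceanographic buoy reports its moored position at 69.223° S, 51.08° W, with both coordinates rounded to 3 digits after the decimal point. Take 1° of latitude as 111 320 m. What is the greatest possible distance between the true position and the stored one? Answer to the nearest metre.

Rounding to 3 decimal places leaves each coordinate within ±0.0005° of the true value.
North–south component: 0.0005° × 111320 = 55.66 m.
E–W at 69.223°: 0.0005° × 111320 × cos 69.223° = 0.0005 × 111320 × 0.3547 ≈ 19.7444 m.
Combining orthogonally: (55.66² + 19.7444²)^½ ≈ 59.0582 m.

59 metres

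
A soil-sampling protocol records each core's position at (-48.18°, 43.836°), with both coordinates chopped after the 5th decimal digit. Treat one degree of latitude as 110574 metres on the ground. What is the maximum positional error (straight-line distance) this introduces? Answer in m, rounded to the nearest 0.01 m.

1.33 m

Truncating at 5 decimal places can drop up to a full unit in the last place, so each coordinate may be off by as much as 1e-05°.
N–S: 1e-05° × 110574 m/° = 1.10574 m.
Longitude error → 1e-05 × 110574 × cos 48.18° = 1e-05 × 110574 × 0.6668 ≈ 0.737299 m.
Worst case both components are at the extreme and orthogonal: √(1.10574² + 0.737299²) ≈ 1.32901 m.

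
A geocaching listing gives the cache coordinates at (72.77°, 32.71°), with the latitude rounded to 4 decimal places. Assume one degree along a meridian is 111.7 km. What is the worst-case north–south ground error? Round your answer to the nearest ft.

Rounding to 4 decimal places leaves the latitude within ±5e-05° of the true value.
Along the meridian that is 5e-05° × 111700 m/° = 5.585 m.
In feet: 5.585 m ÷ 0.3048 ≈ 18.323 ft.

18 ft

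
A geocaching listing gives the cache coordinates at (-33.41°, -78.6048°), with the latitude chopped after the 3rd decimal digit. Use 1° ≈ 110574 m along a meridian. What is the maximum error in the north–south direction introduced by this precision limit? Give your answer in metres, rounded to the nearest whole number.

111 metres

Truncating at 3 decimal places can drop up to a full unit in the last place, so the latitude may be off by as much as 0.001°.
North–south distance: 0.001° × 110574 m/° = 110.574 m.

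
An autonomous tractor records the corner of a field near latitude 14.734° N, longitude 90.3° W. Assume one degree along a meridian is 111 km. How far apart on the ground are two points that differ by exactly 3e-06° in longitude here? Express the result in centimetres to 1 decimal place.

3e-06° of longitude at 14.734° is 3e-06 × 111000 × cos 14.734° ≈ 3e-06 × 107350 = 0.32205 m.
That is 0.32205 m = 32.205 cm.

32.2 centimetres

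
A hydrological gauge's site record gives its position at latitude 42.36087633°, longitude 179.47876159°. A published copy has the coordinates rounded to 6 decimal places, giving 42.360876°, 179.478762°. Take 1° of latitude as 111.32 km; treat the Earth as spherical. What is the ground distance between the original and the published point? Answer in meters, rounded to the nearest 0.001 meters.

0.050 meters

The latitude changed by +0.00000033° and the longitude by -0.00000041°.
N–S: 0.00000033° × 111320 m/° = 0.0367356 m.
E–W at 42.3609°: -0.00000041° × 111320 × cos 42.3609° = -0.00000041 × 111320 × 0.7389 ≈ -0.033725 m.
Distance: √(0.0367356² + 0.033725²) ≈ 0.0498686 m.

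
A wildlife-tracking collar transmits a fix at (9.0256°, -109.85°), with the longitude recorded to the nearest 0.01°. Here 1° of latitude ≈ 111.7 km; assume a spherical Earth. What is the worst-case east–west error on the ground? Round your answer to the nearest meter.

552 meters

Rounding to 2 decimal places leaves the longitude within ±0.005° of the true value.
Parallels shrink by cos φ, so at 9.0256° a degree of longitude is 111700 × 0.9876 ≈ 110317 m.
So at most 0.005° × 110317 ≈ 551.585 m east–west.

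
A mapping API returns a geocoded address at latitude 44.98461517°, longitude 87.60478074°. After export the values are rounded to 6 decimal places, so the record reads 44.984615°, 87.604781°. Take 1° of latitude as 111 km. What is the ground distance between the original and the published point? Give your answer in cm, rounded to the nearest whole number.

3 cm

The latitude changed by +0.00000017° and the longitude by -0.00000026°.
North–south shift: 0.00000017 × 111000 = 0.01887 m.
East–west at this latitude: -0.00000026° × 111000 × cos 44.9846° ≈ -0.00000026 × 78509.9 = -0.0204126 m.
Combined displacement = (0.01887² + 0.0204126²)^½ ≈ 0.0277984 m.
That is 0.0277984 m = 2.7798 cm.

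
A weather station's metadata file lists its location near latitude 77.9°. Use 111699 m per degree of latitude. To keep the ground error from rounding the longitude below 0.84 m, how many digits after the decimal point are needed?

At 77.9° one degree of longitude covers 111699 × cos 77.9° ≈ 111699 × 0.2096 ≈ 23414.2 m.
Rounding to N decimal places gives at most 0.5 × 10⁻ᴺ degrees of error, i.e. 0.5 × 10⁻ᴺ × 23414.2 m.
Setting 11707.1 × 10⁻ᴺ ≤ 0.84 gives 10ᴺ ≥ 1.394e+04, i.e. N ≥ 4.14.
N = 4 would give 1.17 m (too coarse); N = 5 gives 0.117 m ≤ 0.84 m.

5 decimal places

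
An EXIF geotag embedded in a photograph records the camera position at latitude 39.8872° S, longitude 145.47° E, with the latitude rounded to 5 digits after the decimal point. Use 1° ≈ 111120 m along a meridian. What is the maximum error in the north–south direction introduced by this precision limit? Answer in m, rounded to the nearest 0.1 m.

0.6 m

Rounding to 5 decimal places leaves the latitude within ±5e-06° of the true value.
So the N–S error is at most 5e-06 × 111120 = 0.5556 m.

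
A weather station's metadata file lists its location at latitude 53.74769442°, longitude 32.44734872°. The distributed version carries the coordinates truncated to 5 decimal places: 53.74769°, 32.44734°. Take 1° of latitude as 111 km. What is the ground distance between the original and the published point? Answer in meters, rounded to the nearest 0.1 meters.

0.8 meters

Δlat = 53.74769442 − 53.74769 = +0.00000442°; Δlon = 32.44734872 − 32.44734 = +0.00000872°.
North–south shift: 0.00000442 × 111000 = 0.49062 m.
East–west at this latitude: 0.00000872° × 111000 × cos 53.7477° ≈ 0.00000872 × 65639 = 0.572372 m.
Hypotenuse of the two orthogonal shifts: √(0.49062² + 0.572372²) = 0.753868 m.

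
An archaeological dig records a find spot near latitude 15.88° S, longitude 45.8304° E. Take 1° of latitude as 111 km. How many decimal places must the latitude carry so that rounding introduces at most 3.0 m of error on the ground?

5

One degree of latitude covers 111000 m.
Rounding to N decimal places gives at most 0.5 × 10⁻ᴺ degrees of error, i.e. 0.5 × 10⁻ᴺ × 111000 m.
Setting 55500 × 10⁻ᴺ ≤ 3.0 gives 10ᴺ ≥ 1.85e+04, i.e. N ≥ 4.27.
So 5 decimal places suffice (0.555 m); 4 would allow up to 5.55 m.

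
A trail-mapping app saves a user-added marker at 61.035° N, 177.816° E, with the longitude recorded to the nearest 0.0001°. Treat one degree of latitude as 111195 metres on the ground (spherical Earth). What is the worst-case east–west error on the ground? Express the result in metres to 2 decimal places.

Rounding to 4 decimal places leaves the longitude within ±5e-05° of the true value.
At latitude 61.035° a degree of longitude spans 111195 m × cos 61.035° = 111195 × 0.4843 ≈ 53849 m.
East–west error: 5e-05° × 53849 m/° ≈ 2.69245 m.

2.69 metres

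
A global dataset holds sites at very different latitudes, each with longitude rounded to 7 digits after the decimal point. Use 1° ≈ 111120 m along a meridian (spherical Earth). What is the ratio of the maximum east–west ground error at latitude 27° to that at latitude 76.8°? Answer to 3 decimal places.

3.902

Rounding to 7 decimal places leaves the longitude within ±5e-08° of the true value.
Error at 27° = 5e-08° × 111120 × cos 27° ≈ 0.005556 × 0.8910 = 0.0049504 m.
Error at 76.8° = 5e-08° × 111120 × cos 76.8° ≈ 0.005556 × 0.2284 = 0.0012687 m.
The ratio reduces to cos 27° / cos 76.8° = 0.8910/0.2284 ≈ 3.9019.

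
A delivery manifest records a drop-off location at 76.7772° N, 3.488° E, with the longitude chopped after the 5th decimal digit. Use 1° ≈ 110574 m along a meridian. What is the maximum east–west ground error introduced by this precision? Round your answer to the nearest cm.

Truncating at 5 decimal places can drop up to a full unit in the last place, so the longitude may be off by as much as 1e-05°.
One degree of longitude at 76.7772° is 110574 × cos 76.7772° ≈ 110574 × 0.2287 = 25292.5 m.
East–west error: 1e-05° × 25292.5 m/° ≈ 0.252925 m.
That is 0.252925 m = 25.293 cm.

25 cm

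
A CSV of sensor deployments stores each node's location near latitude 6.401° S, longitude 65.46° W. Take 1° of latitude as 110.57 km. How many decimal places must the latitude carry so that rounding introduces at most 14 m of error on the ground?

4 decimal places

One degree of latitude covers 110570 m.
N decimal places → at most half a unit in the last place, 0.5 × 10⁻ᴺ° = 110570/2 × 10⁻ᴺ m.
Need 0.5 × 110570 × 10⁻ᴺ ≤ 14 → 10⁻ᴺ ≤ 2.532e-04, so N ≥ 3.60.
At 3 places the error can reach 55.3 m, but 4 places keeps it to 5.53 m.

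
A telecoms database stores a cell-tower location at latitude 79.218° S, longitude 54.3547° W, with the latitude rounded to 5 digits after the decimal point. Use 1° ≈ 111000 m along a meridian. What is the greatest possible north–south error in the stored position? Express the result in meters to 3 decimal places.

0.555 meters

Rounding to 5 decimal places leaves the latitude within ±5e-06° of the true value.
North–south distance: 5e-06° × 111000 m/° = 0.555 m.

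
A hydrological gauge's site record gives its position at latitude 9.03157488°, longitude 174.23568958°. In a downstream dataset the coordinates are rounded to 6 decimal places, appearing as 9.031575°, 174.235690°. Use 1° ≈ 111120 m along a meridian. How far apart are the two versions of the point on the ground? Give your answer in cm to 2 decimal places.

4.80 cm

Δlat = 9.03157488 − 9.031575 = -0.00000012°; Δlon = 174.23568958 − 174.235690 = -0.00000042°.
N–S: -0.00000012° × 111120 m/° = -0.0133344 m.
E–W at 9.03158°: -0.00000042° × 111120 × cos 9.03158° = -0.00000042 × 111120 × 0.9876 ≈ -0.0460918 m.
Hypotenuse of the two orthogonal shifts: √(0.0133344² + 0.0460918²) = 0.0479819 m.
That is 0.0479819 m = 4.7982 cm.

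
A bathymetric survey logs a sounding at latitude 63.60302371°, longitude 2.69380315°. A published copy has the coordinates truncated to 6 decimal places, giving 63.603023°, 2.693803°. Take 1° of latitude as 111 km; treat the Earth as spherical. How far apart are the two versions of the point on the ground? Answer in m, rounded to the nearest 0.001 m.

Δlat = 63.60302371 − 63.603023 = +0.00000071°; Δlon = 2.69380315 − 2.693803 = +0.00000015°.
N–S: 0.00000071° × 111000 m/° = 0.07881 m.
E–W at 63.603°: 0.00000015° × 111000 × cos 63.603° = 0.00000015 × 111000 × 0.4446 ≈ 0.00740239 m.
Hypotenuse of the two orthogonal shifts: √(0.07881² + 0.00740239²) = 0.0791569 m.

0.079 m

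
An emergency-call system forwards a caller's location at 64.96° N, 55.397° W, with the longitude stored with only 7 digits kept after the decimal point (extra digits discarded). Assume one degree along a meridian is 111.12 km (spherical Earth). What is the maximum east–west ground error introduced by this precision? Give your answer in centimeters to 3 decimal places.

0.470 centimeters

Truncating at 7 decimal places can drop up to a full unit in the last place, so the longitude may be off by as much as 1e-07°.
At latitude 64.96° a degree of longitude spans 111120 m × cos 64.96° = 111120 × 0.4233 ≈ 47031.6 m.
East–west error: 1e-07° × 47031.6 m/° ≈ 0.00470316 m.
That is 0.00470316 m = 0.47032 cm.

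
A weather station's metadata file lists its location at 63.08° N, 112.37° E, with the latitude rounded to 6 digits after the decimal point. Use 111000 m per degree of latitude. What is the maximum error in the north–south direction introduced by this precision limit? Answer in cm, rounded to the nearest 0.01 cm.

Rounding to 6 decimal places leaves the latitude within ±5e-07° of the true value.
So the N–S error is at most 5e-07 × 111000 = 0.0555 m.
That is 0.0555 m = 5.55 cm.

5.55 cm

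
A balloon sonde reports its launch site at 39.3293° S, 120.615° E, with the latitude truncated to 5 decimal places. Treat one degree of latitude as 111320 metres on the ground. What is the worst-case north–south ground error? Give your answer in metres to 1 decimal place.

1.1 metres

Truncating at 5 decimal places can drop up to a full unit in the last place, so the latitude may be off by as much as 1e-05°.
Along the meridian that is 1e-05° × 111320 m/° = 1.1132 m.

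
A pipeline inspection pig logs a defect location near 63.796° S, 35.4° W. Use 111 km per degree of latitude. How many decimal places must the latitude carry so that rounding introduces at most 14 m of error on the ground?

4

One degree of latitude covers 111000 m.
With N decimal places the half-ulp bound is 0.5·10⁻ᴺ°, or 0.5·10⁻ᴺ × 111000 m on the ground.
Setting 55500 × 10⁻ᴺ ≤ 14 gives 10ᴺ ≥ 3964, i.e. N ≥ 3.60.
At 3 places the error can reach 55.5 m, but 4 places keeps it to 5.55 m.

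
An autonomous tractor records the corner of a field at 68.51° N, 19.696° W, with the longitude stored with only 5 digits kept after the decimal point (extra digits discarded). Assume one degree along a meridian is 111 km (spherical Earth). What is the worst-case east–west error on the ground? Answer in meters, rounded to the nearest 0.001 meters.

Truncating at 5 decimal places can drop up to a full unit in the last place, so the longitude may be off by as much as 1e-05°.
One degree of longitude at 68.51° is 111000 × cos 68.51° ≈ 111000 × 0.3663 = 40663.6 m.
So at most 1e-05° × 40663.6 ≈ 0.406636 m east–west.

0.407 meters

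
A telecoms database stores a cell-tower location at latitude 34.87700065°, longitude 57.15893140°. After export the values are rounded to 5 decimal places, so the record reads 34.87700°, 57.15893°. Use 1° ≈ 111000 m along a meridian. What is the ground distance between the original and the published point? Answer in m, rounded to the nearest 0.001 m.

The latitude changed by +0.00000065° and the longitude by +0.00000140°.
North–south shift: 0.00000065 × 111000 = 0.07215 m.
East–west at this latitude: 0.00000140° × 111000 × cos 34.877° ≈ 0.00000140 × 91062.3 = 0.127487 m.
Distance: √(0.07215² + 0.127487²) ≈ 0.146488 m.

0.146 m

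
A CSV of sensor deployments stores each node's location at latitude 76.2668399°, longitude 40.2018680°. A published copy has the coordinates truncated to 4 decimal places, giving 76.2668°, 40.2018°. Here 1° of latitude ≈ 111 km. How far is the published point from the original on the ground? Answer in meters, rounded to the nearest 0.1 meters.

4.8 meters

The latitude changed by +0.0000399° and the longitude by +0.0000680°.
North–south shift: 0.0000399 × 111000 = 4.4289 m.
E–W at 76.2668°: 0.0000680° × 111000 × cos 76.2668° = 0.0000680 × 111000 × 0.2374 ≈ 1.7919 m.
Distance: √(4.4289² + 1.7919²) ≈ 4.77766 m.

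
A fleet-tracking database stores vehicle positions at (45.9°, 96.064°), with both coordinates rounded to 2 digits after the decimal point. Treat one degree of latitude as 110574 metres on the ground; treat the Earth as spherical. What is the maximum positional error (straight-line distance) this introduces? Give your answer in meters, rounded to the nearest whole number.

674 meters

Rounding to 2 decimal places leaves each coordinate within ±0.005° of the true value.
N–S: 0.005° × 110574 m/° = 552.87 m.
East–west component at 45.9°: 0.005° × 110574 × cos 45.9° ≈ 0.005 × 76949.9 ≈ 384.749 m.
Combining orthogonally: (552.87² + 384.749²)^½ ≈ 673.571 m.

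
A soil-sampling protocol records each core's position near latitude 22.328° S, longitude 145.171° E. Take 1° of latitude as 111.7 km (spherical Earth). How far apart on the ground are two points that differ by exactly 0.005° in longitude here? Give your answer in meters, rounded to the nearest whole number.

517 meters

0.005° of longitude at 22.328° is 0.005 × 111700 × cos 22.328° ≈ 0.005 × 103325 = 516.626 m.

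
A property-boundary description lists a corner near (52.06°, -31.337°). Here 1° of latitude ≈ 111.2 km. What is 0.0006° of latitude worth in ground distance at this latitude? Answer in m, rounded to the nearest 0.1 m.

66.7 m

Along a meridian 0.0006° is 0.0006 × 111200 = 66.72 m.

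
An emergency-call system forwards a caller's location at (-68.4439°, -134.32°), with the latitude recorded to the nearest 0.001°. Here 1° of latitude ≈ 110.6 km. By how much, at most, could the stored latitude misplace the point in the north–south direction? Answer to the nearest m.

Rounding to 3 decimal places leaves the latitude within ±0.0005° of the true value.
North–south distance: 0.0005° × 110600 m/° = 55.3 m.

55 m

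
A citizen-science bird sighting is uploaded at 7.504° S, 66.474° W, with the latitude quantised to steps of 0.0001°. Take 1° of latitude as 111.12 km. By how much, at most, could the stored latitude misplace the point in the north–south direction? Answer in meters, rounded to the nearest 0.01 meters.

With a 0.0001° grid the true value lies within half a step, ±0.0001°/2 = ±5e-05°, of the stored one.
Along the meridian that is 5e-05° × 111120 m/° = 5.556 m.

5.56 meters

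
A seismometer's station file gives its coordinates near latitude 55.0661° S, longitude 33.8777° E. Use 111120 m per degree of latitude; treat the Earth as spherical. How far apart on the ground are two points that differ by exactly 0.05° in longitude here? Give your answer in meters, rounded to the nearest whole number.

3182 meters

One degree of longitude here spans 111120 × cos 55.0661° = 111120 × 0.5726 ≈ 63630.8 m; 0.05° of that is 3181.54 m.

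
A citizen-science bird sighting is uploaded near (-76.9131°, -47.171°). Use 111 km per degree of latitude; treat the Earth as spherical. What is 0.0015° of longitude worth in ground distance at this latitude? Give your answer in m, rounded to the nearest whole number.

38 m

One degree of longitude here spans 111000 × cos 76.9131° = 111000 × 0.2264 ≈ 25133.6 m; 0.0015° of that is 37.7004 m.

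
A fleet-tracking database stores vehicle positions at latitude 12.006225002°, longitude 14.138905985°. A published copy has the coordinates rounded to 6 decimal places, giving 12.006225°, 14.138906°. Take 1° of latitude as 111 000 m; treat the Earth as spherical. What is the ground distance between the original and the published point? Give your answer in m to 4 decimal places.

0.0016 m

The latitude changed by +0.000000002° and the longitude by -0.000000015°.
North–south shift: 0.000000002 × 111000 = 0.000222 m.
East–west at this latitude: -0.000000015° × 111000 × cos 12.0062° ≈ -0.000000015 × 108572 = -0.00162858 m.
Distance: √(0.000222² + 0.00162858²) ≈ 0.00164364 m.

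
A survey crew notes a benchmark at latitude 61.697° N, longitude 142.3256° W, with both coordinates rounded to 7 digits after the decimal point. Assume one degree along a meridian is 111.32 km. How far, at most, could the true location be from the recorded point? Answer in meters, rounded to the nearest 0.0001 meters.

Rounding to 7 decimal places leaves each coordinate within ±5e-08° of the true value.
Latitude error → 5e-08 × 111320 = 0.005566 m along the meridian.
Longitude error → 5e-08 × 111320 × cos 61.697° = 5e-08 × 111320 × 0.4741 ≈ 0.00263903 m.
The two errors are perpendicular, so the maximum displacement is √(0.005566² + 0.00263903²) ≈ 0.00615994 m.

0.0062 meters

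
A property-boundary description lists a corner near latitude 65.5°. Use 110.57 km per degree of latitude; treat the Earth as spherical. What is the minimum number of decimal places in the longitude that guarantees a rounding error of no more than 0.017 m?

7

At 65.5° one degree of longitude covers 110570 × cos 65.5° ≈ 110570 × 0.4147 ≈ 45852.6 m.
Rounding to N decimal places gives at most 0.5 × 10⁻ᴺ degrees of error, i.e. 0.5 × 10⁻ᴺ × 45852.6 m.
Setting 22926.3 × 10⁻ᴺ ≤ 0.017 gives 10ᴺ ≥ 1.349e+06, i.e. N ≥ 6.13.
So 7 decimal places suffice (0.00229 m); 6 would allow up to 0.0229 m.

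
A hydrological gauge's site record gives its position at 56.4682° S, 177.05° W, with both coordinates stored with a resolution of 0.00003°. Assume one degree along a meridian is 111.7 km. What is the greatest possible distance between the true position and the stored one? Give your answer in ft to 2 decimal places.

With a 0.00003° grid the true value lies within half a step, ±0.00003°/2 = ±1.5e-05°, of the stored one.
Latitude error → 1.5e-05 × 111700 = 1.6755 m along the meridian.
E–W at 56.4682°: 1.5e-05° × 111700 × cos 56.4682° = 1.5e-05 × 111700 × 0.5524 ≈ 0.925546 m.
The two errors are perpendicular, so the maximum displacement is √(1.6755² + 0.925546²) ≈ 1.91414 m.
Converting: 1.91414 m × 3.2808 ft/m ≈ 6.28 ft.

6.28 ft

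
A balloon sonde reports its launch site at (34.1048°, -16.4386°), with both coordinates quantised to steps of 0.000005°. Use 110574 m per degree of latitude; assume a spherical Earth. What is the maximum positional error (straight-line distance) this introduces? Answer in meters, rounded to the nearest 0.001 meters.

0.359 meters

With a 0.000005° grid the true value lies within half a step, ±0.000005°/2 = ±2.5e-06°, of the stored one.
Latitude error → 2.5e-06 × 110574 = 0.276435 m along the meridian.
E–W at 34.1048°: 2.5e-06° × 110574 × cos 34.1048° = 2.5e-06 × 110574 × 0.8280 ≈ 0.228892 m.
The two errors are perpendicular, so the maximum displacement is √(0.276435² + 0.228892²) ≈ 0.358898 m.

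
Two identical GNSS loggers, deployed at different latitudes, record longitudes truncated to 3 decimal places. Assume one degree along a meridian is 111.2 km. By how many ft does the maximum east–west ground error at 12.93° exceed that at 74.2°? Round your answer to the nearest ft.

256 ft

Truncating at 3 decimal places can drop up to a full unit in the last place, so the longitude may be off by as much as 0.001°.
At 12.93°: 0.001° × 111200 × cos 12.93° = 0.001 × 111200 × 0.9746 ≈ 108.38 m.
Error at 74.2° = 0.001° × 111200 × cos 74.2° ≈ 111.2 × 0.2723 = 30.278 m.
So the lower-latitude error exceeds the higher by 108.38 − 30.278 = 78.103 m.
In feet: 78.1029 m ÷ 0.3048 ≈ 256.24 ft.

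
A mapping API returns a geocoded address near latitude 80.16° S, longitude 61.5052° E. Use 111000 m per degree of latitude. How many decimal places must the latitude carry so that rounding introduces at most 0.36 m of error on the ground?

One degree of latitude covers 111000 m.
Rounding to N decimal places gives at most 0.5 × 10⁻ᴺ degrees of error, i.e. 0.5 × 10⁻ᴺ × 111000 m.
Need 0.5 × 111000 × 10⁻ᴺ ≤ 0.36 → 10⁻ᴺ ≤ 6.486e-06, so N ≥ 5.19.
N = 5 would give 0.555 m (too coarse); N = 6 gives 0.0555 m ≤ 0.36 m.

6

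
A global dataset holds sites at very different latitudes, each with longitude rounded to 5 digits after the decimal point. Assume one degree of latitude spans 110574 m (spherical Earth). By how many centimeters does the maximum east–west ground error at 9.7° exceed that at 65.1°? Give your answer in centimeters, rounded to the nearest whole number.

31 centimeters

Rounding to 5 decimal places leaves the longitude within ±5e-06° of the true value.
At 9.7°: 5e-06° × 110574 × cos 9.7° = 5e-06 × 110574 × 0.9857 ≈ 0.54497 m.
At 65.1°: 5e-06° × 110574 × cos 65.1° = 5e-06 × 110574 × 0.4210 ≈ 0.23278 m.
Difference: 0.54497 − 0.23278 = 0.31219 m.
That is 0.312188 m = 31.219 cm.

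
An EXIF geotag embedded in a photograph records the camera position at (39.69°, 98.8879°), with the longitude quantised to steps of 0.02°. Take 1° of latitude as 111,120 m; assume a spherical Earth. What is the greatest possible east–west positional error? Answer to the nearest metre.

With a 0.02° grid the true value lies within half a step, ±0.02°/2 = ±0.01°, of the stored one.
Parallels shrink by cos φ, so at 39.69° a degree of longitude is 111120 × 0.7695 ≈ 85508.1 m.
East–west error: 0.01° × 85508.1 m/° ≈ 855.081 m.

855 metres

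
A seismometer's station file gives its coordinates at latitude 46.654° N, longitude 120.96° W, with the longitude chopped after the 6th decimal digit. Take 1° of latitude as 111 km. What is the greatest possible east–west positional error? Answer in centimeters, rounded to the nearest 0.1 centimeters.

7.6 centimeters

Truncating at 6 decimal places can drop up to a full unit in the last place, so the longitude may be off by as much as 1e-06°.
At latitude 46.654° a degree of longitude spans 111000 m × cos 46.654° = 111000 × 0.6864 ≈ 76190.7 m.
Maximum E–W displacement: 1e-06 × 76190.7 = 0.0761907 m.
That is 0.0761907 m = 7.6191 cm.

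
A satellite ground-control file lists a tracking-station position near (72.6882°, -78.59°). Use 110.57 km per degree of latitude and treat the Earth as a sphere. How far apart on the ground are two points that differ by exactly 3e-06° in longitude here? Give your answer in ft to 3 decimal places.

0.324 ft

One degree of longitude here spans 110570 × cos 72.6882° = 110570 × 0.2976 ≈ 32902.5 m; 3e-06° of that is 0.0987074 m.
In feet: 0.0987074 m ÷ 0.3048 ≈ 0.32384 ft.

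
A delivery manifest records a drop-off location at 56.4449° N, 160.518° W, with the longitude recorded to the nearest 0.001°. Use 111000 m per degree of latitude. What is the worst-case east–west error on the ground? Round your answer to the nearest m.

31 m

Rounding to 3 decimal places leaves the longitude within ±0.0005° of the true value.
At latitude 56.4449° a degree of longitude spans 111000 m × cos 56.4449° = 111000 × 0.5527 ≈ 61354 m.
East–west error: 0.0005° × 61354 m/° ≈ 30.677 m.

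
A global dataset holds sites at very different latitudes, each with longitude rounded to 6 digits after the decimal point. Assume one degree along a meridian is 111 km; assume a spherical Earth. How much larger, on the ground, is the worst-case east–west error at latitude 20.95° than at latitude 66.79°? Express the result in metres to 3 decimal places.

0.030 metres

Rounding to 6 decimal places leaves the longitude within ±5e-07° of the true value.
Error at 20.95° = 5e-07° × 111000 × cos 20.95° ≈ 0.0555 × 0.9339 = 0.051831 m.
At 66.79°: 5e-07° × 111000 × cos 66.79° = 5e-07 × 111000 × 0.3941 ≈ 0.021873 m.
So the lower-latitude error exceeds the higher by 0.051831 − 0.021873 = 0.029958 m.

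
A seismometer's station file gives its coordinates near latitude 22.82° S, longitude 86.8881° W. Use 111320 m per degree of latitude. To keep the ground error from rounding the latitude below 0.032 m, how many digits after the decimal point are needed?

One degree of latitude covers 111320 m.
N decimal places → at most half a unit in the last place, 0.5 × 10⁻ᴺ° = 111320/2 × 10⁻ᴺ m.
Setting 55660 × 10⁻ᴺ ≤ 0.032 gives 10ᴺ ≥ 1.739e+06, i.e. N ≥ 6.24.
So 7 decimal places suffice (0.00557 m); 6 would allow up to 0.0557 m.

7 decimal places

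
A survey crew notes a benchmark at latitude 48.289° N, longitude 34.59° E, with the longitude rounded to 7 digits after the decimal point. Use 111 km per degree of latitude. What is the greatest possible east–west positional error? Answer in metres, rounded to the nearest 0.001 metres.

Rounding to 7 decimal places leaves the longitude within ±5e-08° of the true value.
One degree of longitude at 48.289° is 111000 × cos 48.289° ≈ 111000 × 0.6654 = 73856.5 m.
East–west error: 5e-08° × 73856.5 m/° ≈ 0.00369282 m.

0.004 metres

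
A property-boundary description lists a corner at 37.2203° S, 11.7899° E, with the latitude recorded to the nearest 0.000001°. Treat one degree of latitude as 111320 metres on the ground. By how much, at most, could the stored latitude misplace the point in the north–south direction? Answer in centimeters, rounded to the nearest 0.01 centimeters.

Rounding to 6 decimal places leaves the latitude within ±5e-07° of the true value.
So the N–S error is at most 5e-07 × 111320 = 0.05566 m.
That is 0.05566 m = 5.566 cm.

5.57 centimeters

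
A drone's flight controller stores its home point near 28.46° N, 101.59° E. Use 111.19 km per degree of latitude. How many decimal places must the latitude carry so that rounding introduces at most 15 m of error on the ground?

One degree of latitude covers 111190 m.
N decimal places → at most half a unit in the last place, 0.5 × 10⁻ᴺ° = 111190/2 × 10⁻ᴺ m.
Need 0.5 × 111190 × 10⁻ᴺ ≤ 15 → 10⁻ᴺ ≤ 2.698e-04, so N ≥ 3.57.
So 4 decimal places suffice (5.56 m); 3 would allow up to 55.6 m.

4 decimal places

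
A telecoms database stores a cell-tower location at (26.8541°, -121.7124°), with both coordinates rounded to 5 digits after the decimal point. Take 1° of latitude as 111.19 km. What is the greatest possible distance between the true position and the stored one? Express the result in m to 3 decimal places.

0.745 m

Rounding to 5 decimal places leaves each coordinate within ±5e-06° of the true value.
North–south component: 5e-06° × 111190 = 0.55595 m.
E–W at 26.8541°: 5e-06° × 111190 × cos 26.8541° = 5e-06 × 111190 × 0.8922 ≈ 0.495996 m.
Worst case both components are at the extreme and orthogonal: √(0.55595² + 0.495996²) ≈ 0.745045 m.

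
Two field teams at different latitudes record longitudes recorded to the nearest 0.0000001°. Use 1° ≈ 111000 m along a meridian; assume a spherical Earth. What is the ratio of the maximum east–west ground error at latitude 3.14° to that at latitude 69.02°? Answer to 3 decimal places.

2.789

Rounding to 7 decimal places leaves the longitude within ±5e-08° of the true value.
Error at 3.14° = 5e-08° × 111000 × cos 3.14° ≈ 0.00555 × 0.9985 = 0.0055417 m.
Error at 69.02° = 5e-08° × 111000 × cos 69.02° ≈ 0.00555 × 0.3580 = 0.0019871 m.
The ratio reduces to cos 3.14° / cos 69.02° = 0.9985/0.3580 ≈ 2.7888.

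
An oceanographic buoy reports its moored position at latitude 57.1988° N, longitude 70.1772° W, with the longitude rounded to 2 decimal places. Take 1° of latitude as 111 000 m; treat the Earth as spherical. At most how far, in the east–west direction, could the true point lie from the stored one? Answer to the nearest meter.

301 meters

Rounding to 2 decimal places leaves the longitude within ±0.005° of the true value.
One degree of longitude at 57.1988° is 111000 × cos 57.1988° ≈ 111000 × 0.5417 = 60131.6 m.
Maximum E–W displacement: 0.005 × 60131.6 = 300.658 m.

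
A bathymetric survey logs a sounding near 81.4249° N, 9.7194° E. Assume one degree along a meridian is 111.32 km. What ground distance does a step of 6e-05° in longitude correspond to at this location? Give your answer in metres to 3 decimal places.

0.996 metres

One degree of longitude here spans 111320 × cos 81.4249° = 111320 × 0.1491 ≈ 16598.4 m; 6e-05° of that is 0.995906 m.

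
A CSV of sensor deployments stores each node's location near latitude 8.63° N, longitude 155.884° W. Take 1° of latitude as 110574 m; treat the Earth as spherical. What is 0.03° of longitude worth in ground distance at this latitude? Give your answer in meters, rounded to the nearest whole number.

3280 meters

0.03° of longitude at 8.63° is 0.03 × 110574 × cos 8.63° ≈ 0.03 × 109322 = 3279.66 m.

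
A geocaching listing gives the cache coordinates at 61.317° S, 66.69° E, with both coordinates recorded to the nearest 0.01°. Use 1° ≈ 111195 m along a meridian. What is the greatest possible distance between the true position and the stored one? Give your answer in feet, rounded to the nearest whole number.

2023 feet

Rounding to 2 decimal places leaves each coordinate within ±0.005° of the true value.
N–S: 0.005° × 111195 m/° = 555.975 m.
Longitude error → 0.005 × 111195 × cos 61.317° = 0.005 × 111195 × 0.4800 ≈ 266.848 m.
The two errors are perpendicular, so the maximum displacement is √(555.975² + 266.848²) ≈ 616.698 m.
Converting: 616.698 m × 3.2808 ft/m ≈ 2023.3 ft.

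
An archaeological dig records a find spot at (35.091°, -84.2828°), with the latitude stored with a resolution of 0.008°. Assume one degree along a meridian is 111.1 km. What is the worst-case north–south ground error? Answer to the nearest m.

444 m

With a 0.008° grid the true value lies within half a step, ±0.008°/2 = ±0.004°, of the stored one.
Along the meridian that is 0.004° × 111100 m/° = 444.4 m.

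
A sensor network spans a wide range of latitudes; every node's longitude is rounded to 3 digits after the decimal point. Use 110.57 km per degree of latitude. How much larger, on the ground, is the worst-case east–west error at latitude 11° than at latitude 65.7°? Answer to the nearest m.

32 m

Rounding to 3 decimal places leaves the longitude within ±0.0005° of the true value.
Error at 11° = 0.0005° × 110570 × cos 11° ≈ 55.285 × 0.9816 = 54.269 m.
At 65.7°: 0.0005° × 110570 × cos 65.7° = 0.0005 × 110570 × 0.4115 ≈ 22.751 m.
So the lower-latitude error exceeds the higher by 54.269 − 22.751 = 31.519 m.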